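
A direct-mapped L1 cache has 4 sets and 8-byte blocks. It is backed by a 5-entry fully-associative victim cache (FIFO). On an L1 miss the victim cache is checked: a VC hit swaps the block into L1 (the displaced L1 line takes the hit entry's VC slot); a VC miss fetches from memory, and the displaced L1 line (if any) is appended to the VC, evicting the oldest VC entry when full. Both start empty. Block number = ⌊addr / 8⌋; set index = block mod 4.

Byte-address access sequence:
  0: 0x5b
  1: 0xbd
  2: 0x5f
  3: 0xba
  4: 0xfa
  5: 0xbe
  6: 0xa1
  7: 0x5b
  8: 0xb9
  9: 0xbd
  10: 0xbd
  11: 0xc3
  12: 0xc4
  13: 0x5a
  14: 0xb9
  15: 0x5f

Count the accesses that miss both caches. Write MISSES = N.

MISSES = 5

  [0] addr=0x5b blk=11 s=3: MISS | VC []
  [1] addr=0xbd blk=23 s=3: MISS | VC [11]
  [2] addr=0x5f blk=11 s=3: VC-HIT | VC [23]
  [3] addr=0xba blk=23 s=3: VC-HIT | VC [11]
  [4] addr=0xfa blk=31 s=3: MISS | VC [11, 23]
  [5] addr=0xbe blk=23 s=3: VC-HIT | VC [11, 31]
  [6] addr=0xa1 blk=20 s=0: MISS | VC [11, 31]
  [7] addr=0x5b blk=11 s=3: VC-HIT | VC [23, 31]
  [8] addr=0xb9 blk=23 s=3: VC-HIT | VC [11, 31]
  [9] addr=0xbd blk=23 s=3: L1-HIT | VC [11, 31]
  [10] addr=0xbd blk=23 s=3: L1-HIT | VC [11, 31]
  [11] addr=0xc3 blk=24 s=0: MISS | VC [11, 31, 20]
  [12] addr=0xc4 blk=24 s=0: L1-HIT | VC [11, 31, 20]
  [13] addr=0x5a blk=11 s=3: VC-HIT | VC [23, 31, 20]
  [14] addr=0xb9 blk=23 s=3: VC-HIT | VC [11, 31, 20]
  [15] addr=0x5f blk=11 s=3: VC-HIT | VC [23, 31, 20]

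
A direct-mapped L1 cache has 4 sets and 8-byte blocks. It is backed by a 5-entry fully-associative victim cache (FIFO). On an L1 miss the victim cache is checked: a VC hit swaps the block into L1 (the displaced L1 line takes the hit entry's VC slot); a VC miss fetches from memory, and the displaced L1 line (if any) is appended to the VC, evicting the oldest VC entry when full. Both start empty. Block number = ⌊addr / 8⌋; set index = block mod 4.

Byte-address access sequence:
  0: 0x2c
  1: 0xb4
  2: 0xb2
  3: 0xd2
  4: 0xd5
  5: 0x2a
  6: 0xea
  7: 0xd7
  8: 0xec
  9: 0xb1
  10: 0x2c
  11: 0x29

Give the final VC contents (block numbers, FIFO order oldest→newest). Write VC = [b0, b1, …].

VC = [26, 29]

0: 0x2c (blk 5, set 1) → MISS  vc=[]
1: 0xb4 (blk 22, set 2) → MISS  vc=[]
2: 0xb2 (blk 22, set 2) → L1-HIT  vc=[]
3: 0xd2 (blk 26, set 2) → MISS  vc=[22]
4: 0xd5 (blk 26, set 2) → L1-HIT  vc=[22]
5: 0x2a (blk 5, set 1) → L1-HIT  vc=[22]
6: 0xea (blk 29, set 1) → MISS  vc=[22, 5]
7: 0xd7 (blk 26, set 2) → L1-HIT  vc=[22, 5]
8: 0xec (blk 29, set 1) → L1-HIT  vc=[22, 5]
9: 0xb1 (blk 22, set 2) → VC-HIT  vc=[26, 5]
10: 0x2c (blk 5, set 1) → VC-HIT  vc=[26, 29]
11: 0x29 (blk 5, set 1) → L1-HIT  vc=[26, 29]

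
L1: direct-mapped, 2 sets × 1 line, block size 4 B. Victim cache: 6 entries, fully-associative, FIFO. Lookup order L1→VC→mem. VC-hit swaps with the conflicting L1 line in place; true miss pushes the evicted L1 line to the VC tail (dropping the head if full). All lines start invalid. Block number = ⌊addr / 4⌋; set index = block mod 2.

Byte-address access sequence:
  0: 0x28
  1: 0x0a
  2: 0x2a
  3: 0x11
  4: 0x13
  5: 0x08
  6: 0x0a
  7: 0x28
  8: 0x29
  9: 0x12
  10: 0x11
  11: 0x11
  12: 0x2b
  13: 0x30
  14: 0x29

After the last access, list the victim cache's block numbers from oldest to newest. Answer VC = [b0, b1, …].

#0 0x28→b10/s0 MISS; vc=[]
#1 0xa→b2/s0 MISS; vc=[10]
#2 0x2a→b10/s0 VC-HIT; vc=[2]
#3 0x11→b4/s0 MISS; vc=[2,10]
#4 0x13→b4/s0 L1-HIT; vc=[2,10]
#5 0x8→b2/s0 VC-HIT; vc=[4,10]
#6 0xa→b2/s0 L1-HIT; vc=[4,10]
#7 0x28→b10/s0 VC-HIT; vc=[4,2]
#8 0x29→b10/s0 L1-HIT; vc=[4,2]
#9 0x12→b4/s0 VC-HIT; vc=[10,2]
#10 0x11→b4/s0 L1-HIT; vc=[10,2]
#11 0x11→b4/s0 L1-HIT; vc=[10,2]
#12 0x2b→b10/s0 VC-HIT; vc=[4,2]
#13 0x30→b12/s0 MISS; vc=[4,2,10]
#14 0x29→b10/s0 VC-HIT; vc=[4,2,12]

VC = [4, 2, 12]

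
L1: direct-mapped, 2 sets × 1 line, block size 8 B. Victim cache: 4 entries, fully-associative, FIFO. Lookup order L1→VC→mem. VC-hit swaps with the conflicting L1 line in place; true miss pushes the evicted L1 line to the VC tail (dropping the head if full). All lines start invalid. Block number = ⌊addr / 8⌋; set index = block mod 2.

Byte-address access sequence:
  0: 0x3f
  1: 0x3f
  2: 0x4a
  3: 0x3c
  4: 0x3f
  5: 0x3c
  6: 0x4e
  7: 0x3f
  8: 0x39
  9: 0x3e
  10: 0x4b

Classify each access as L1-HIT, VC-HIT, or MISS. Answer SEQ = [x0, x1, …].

SEQ = [MISS, L1-HIT, MISS, VC-HIT, L1-HIT, L1-HIT, VC-HIT, VC-HIT, L1-HIT, L1-HIT, VC-HIT]

#0 0x3f→b7/s1 MISS; vc=[]
#1 0x3f→b7/s1 L1-HIT; vc=[]
#2 0x4a→b9/s1 MISS; vc=[7]
#3 0x3c→b7/s1 VC-HIT; vc=[9]
#4 0x3f→b7/s1 L1-HIT; vc=[9]
#5 0x3c→b7/s1 L1-HIT; vc=[9]
#6 0x4e→b9/s1 VC-HIT; vc=[7]
#7 0x3f→b7/s1 VC-HIT; vc=[9]
#8 0x39→b7/s1 L1-HIT; vc=[9]
#9 0x3e→b7/s1 L1-HIT; vc=[9]
#10 0x4b→b9/s1 VC-HIT; vc=[7]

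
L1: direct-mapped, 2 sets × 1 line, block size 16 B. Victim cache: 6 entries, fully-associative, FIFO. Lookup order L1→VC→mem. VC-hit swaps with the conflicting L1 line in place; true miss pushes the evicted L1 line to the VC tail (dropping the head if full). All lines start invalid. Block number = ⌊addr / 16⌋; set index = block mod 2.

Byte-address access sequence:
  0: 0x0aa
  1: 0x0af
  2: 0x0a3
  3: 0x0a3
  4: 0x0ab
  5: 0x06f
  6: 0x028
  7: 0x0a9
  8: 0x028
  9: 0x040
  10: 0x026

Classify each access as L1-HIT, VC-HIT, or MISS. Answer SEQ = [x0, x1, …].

0: 0xaa (blk 10, set 0) → MISS  vc=[]
1: 0xaf (blk 10, set 0) → L1-HIT  vc=[]
2: 0xa3 (blk 10, set 0) → L1-HIT  vc=[]
3: 0xa3 (blk 10, set 0) → L1-HIT  vc=[]
4: 0xab (blk 10, set 0) → L1-HIT  vc=[]
5: 0x6f (blk 6, set 0) → MISS  vc=[10]
6: 0x28 (blk 2, set 0) → MISS  vc=[10, 6]
7: 0xa9 (blk 10, set 0) → VC-HIT  vc=[2, 6]
8: 0x28 (blk 2, set 0) → VC-HIT  vc=[10, 6]
9: 0x40 (blk 4, set 0) → MISS  vc=[10, 6, 2]
10: 0x26 (blk 2, set 0) → VC-HIT  vc=[10, 6, 4]

SEQ = [MISS, L1-HIT, L1-HIT, L1-HIT, L1-HIT, MISS, MISS, VC-HIT, VC-HIT, MISS, VC-HIT]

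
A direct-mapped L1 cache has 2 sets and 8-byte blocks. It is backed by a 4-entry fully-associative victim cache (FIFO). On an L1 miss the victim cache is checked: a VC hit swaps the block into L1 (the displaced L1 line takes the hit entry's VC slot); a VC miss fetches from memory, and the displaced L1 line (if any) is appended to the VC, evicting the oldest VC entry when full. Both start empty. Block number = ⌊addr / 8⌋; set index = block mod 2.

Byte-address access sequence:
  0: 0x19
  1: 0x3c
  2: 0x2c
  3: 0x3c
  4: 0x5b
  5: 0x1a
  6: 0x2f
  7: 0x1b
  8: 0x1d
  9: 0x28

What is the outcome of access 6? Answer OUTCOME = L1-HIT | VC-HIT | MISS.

OUTCOME = VC-HIT

#0 0x19→b3/s1 MISS; vc=[]
#1 0x3c→b7/s1 MISS; vc=[3]
#2 0x2c→b5/s1 MISS; vc=[3,7]
#3 0x3c→b7/s1 VC-HIT; vc=[3,5]
#4 0x5b→b11/s1 MISS; vc=[3,5,7]
#5 0x1a→b3/s1 VC-HIT; vc=[11,5,7]
#6 0x2f→b5/s1 VC-HIT; vc=[11,3,7]
#7 0x1b→b3/s1 VC-HIT; vc=[11,5,7]
#8 0x1d→b3/s1 L1-HIT; vc=[11,5,7]
#9 0x28→b5/s1 VC-HIT; vc=[11,3,7]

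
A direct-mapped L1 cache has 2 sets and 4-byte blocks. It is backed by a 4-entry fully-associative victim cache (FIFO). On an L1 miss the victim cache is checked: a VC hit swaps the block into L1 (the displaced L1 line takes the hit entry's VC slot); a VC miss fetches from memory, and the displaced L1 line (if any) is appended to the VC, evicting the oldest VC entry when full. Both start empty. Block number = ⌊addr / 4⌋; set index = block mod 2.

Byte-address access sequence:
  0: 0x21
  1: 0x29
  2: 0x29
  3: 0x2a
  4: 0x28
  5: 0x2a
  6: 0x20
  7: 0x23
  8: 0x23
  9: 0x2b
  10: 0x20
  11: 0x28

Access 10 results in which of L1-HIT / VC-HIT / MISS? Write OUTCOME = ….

0: 0x21 (blk 8, set 0) → MISS  vc=[]
1: 0x29 (blk 10, set 0) → MISS  vc=[8]
2: 0x29 (blk 10, set 0) → L1-HIT  vc=[8]
3: 0x2a (blk 10, set 0) → L1-HIT  vc=[8]
4: 0x28 (blk 10, set 0) → L1-HIT  vc=[8]
5: 0x2a (blk 10, set 0) → L1-HIT  vc=[8]
6: 0x20 (blk 8, set 0) → VC-HIT  vc=[10]
7: 0x23 (blk 8, set 0) → L1-HIT  vc=[10]
8: 0x23 (blk 8, set 0) → L1-HIT  vc=[10]
9: 0x2b (blk 10, set 0) → VC-HIT  vc=[8]
10: 0x20 (blk 8, set 0) → VC-HIT  vc=[10]
11: 0x28 (blk 10, set 0) → VC-HIT  vc=[8]

OUTCOME = VC-HIT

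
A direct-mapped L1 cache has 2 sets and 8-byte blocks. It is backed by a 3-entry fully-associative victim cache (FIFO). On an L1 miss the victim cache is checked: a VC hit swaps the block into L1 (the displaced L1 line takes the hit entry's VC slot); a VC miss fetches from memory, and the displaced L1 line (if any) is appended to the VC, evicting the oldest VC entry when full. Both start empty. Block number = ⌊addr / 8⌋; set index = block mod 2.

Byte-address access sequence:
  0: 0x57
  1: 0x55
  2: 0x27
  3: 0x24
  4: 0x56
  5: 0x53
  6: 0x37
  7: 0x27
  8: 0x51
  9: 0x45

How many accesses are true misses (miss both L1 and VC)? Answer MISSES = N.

  [0] addr=0x57 blk=10 s=0: MISS | VC []
  [1] addr=0x55 blk=10 s=0: L1-HIT | VC []
  [2] addr=0x27 blk=4 s=0: MISS | VC [10]
  [3] addr=0x24 blk=4 s=0: L1-HIT | VC [10]
  [4] addr=0x56 blk=10 s=0: VC-HIT | VC [4]
  [5] addr=0x53 blk=10 s=0: L1-HIT | VC [4]
  [6] addr=0x37 blk=6 s=0: MISS | VC [4, 10]
  [7] addr=0x27 blk=4 s=0: VC-HIT | VC [6, 10]
  [8] addr=0x51 blk=10 s=0: VC-HIT | VC [6, 4]
  [9] addr=0x45 blk=8 s=0: MISS | VC [6, 4, 10]

MISSES = 4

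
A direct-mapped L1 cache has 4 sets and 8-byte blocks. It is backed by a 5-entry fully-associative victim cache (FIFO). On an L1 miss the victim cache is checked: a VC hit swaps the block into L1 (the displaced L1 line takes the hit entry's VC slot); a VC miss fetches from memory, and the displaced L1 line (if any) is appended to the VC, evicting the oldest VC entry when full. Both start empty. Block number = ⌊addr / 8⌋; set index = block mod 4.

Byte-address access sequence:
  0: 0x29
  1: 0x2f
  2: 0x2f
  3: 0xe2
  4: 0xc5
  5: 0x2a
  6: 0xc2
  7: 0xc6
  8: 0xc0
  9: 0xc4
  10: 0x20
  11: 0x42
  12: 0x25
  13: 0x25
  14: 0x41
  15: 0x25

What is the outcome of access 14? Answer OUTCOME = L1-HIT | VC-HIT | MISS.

0: 0x29 (blk 5, set 1) → MISS  vc=[]
1: 0x2f (blk 5, set 1) → L1-HIT  vc=[]
2: 0x2f (blk 5, set 1) → L1-HIT  vc=[]
3: 0xe2 (blk 28, set 0) → MISS  vc=[]
4: 0xc5 (blk 24, set 0) → MISS  vc=[28]
5: 0x2a (blk 5, set 1) → L1-HIT  vc=[28]
6: 0xc2 (blk 24, set 0) → L1-HIT  vc=[28]
7: 0xc6 (blk 24, set 0) → L1-HIT  vc=[28]
8: 0xc0 (blk 24, set 0) → L1-HIT  vc=[28]
9: 0xc4 (blk 24, set 0) → L1-HIT  vc=[28]
10: 0x20 (blk 4, set 0) → MISS  vc=[28, 24]
11: 0x42 (blk 8, set 0) → MISS  vc=[28, 24, 4]
12: 0x25 (blk 4, set 0) → VC-HIT  vc=[28, 24, 8]
13: 0x25 (blk 4, set 0) → L1-HIT  vc=[28, 24, 8]
14: 0x41 (blk 8, set 0) → VC-HIT  vc=[28, 24, 4]
15: 0x25 (blk 4, set 0) → VC-HIT  vc=[28, 24, 8]

OUTCOME = VC-HIT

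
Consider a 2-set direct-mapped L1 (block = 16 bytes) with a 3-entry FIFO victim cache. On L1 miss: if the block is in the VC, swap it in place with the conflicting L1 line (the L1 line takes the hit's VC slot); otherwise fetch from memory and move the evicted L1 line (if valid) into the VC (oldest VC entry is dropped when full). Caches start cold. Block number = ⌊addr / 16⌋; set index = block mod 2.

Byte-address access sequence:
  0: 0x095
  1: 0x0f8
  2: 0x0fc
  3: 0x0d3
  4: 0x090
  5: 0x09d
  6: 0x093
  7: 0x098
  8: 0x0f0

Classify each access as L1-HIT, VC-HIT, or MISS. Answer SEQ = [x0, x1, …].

0: 0x95 (blk 9, set 1) → MISS  vc=[]
1: 0xf8 (blk 15, set 1) → MISS  vc=[9]
2: 0xfc (blk 15, set 1) → L1-HIT  vc=[9]
3: 0xd3 (blk 13, set 1) → MISS  vc=[9, 15]
4: 0x90 (blk 9, set 1) → VC-HIT  vc=[13, 15]
5: 0x9d (blk 9, set 1) → L1-HIT  vc=[13, 15]
6: 0x93 (blk 9, set 1) → L1-HIT  vc=[13, 15]
7: 0x98 (blk 9, set 1) → L1-HIT  vc=[13, 15]
8: 0xf0 (blk 15, set 1) → VC-HIT  vc=[13, 9]

SEQ = [MISS, MISS, L1-HIT, MISS, VC-HIT, L1-HIT, L1-HIT, L1-HIT, VC-HIT]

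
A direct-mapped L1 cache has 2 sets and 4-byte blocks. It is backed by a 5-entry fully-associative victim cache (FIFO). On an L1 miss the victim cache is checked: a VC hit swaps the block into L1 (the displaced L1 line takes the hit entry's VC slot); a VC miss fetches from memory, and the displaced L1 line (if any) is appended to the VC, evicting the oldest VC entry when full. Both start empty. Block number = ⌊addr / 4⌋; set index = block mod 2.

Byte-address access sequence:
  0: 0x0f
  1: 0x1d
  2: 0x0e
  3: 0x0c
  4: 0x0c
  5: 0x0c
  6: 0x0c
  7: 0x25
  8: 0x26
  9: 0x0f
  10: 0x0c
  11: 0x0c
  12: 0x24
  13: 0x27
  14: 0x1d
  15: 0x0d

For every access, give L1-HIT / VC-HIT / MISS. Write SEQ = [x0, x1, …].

SEQ = [MISS, MISS, VC-HIT, L1-HIT, L1-HIT, L1-HIT, L1-HIT, MISS, L1-HIT, VC-HIT, L1-HIT, L1-HIT, VC-HIT, L1-HIT, VC-HIT, VC-HIT]

0: 0xf (blk 3, set 1) → MISS  vc=[]
1: 0x1d (blk 7, set 1) → MISS  vc=[3]
2: 0xe (blk 3, set 1) → VC-HIT  vc=[7]
3: 0xc (blk 3, set 1) → L1-HIT  vc=[7]
4: 0xc (blk 3, set 1) → L1-HIT  vc=[7]
5: 0xc (blk 3, set 1) → L1-HIT  vc=[7]
6: 0xc (blk 3, set 1) → L1-HIT  vc=[7]
7: 0x25 (blk 9, set 1) → MISS  vc=[7, 3]
8: 0x26 (blk 9, set 1) → L1-HIT  vc=[7, 3]
9: 0xf (blk 3, set 1) → VC-HIT  vc=[7, 9]
10: 0xc (blk 3, set 1) → L1-HIT  vc=[7, 9]
11: 0xc (blk 3, set 1) → L1-HIT  vc=[7, 9]
12: 0x24 (blk 9, set 1) → VC-HIT  vc=[7, 3]
13: 0x27 (blk 9, set 1) → L1-HIT  vc=[7, 3]
14: 0x1d (blk 7, set 1) → VC-HIT  vc=[9, 3]
15: 0xd (blk 3, set 1) → VC-HIT  vc=[9, 7]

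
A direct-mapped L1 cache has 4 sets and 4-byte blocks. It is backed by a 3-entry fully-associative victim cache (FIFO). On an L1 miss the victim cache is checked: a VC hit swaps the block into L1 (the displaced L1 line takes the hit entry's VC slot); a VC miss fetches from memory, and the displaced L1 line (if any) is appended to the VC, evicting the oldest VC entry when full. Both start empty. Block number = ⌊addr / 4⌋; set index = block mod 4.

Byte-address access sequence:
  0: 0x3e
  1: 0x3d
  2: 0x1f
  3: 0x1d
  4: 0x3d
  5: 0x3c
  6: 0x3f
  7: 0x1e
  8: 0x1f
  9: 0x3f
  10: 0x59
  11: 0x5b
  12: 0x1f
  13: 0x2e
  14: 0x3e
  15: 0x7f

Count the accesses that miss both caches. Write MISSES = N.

0: 0x3e (blk 15, set 3) → MISS  vc=[]
1: 0x3d (blk 15, set 3) → L1-HIT  vc=[]
2: 0x1f (blk 7, set 3) → MISS  vc=[15]
3: 0x1d (blk 7, set 3) → L1-HIT  vc=[15]
4: 0x3d (blk 15, set 3) → VC-HIT  vc=[7]
5: 0x3c (blk 15, set 3) → L1-HIT  vc=[7]
6: 0x3f (blk 15, set 3) → L1-HIT  vc=[7]
7: 0x1e (blk 7, set 3) → VC-HIT  vc=[15]
8: 0x1f (blk 7, set 3) → L1-HIT  vc=[15]
9: 0x3f (blk 15, set 3) → VC-HIT  vc=[7]
10: 0x59 (blk 22, set 2) → MISS  vc=[7]
11: 0x5b (blk 22, set 2) → L1-HIT  vc=[7]
12: 0x1f (blk 7, set 3) → VC-HIT  vc=[15]
13: 0x2e (blk 11, set 3) → MISS  vc=[15, 7]
14: 0x3e (blk 15, set 3) → VC-HIT  vc=[11, 7]
15: 0x7f (blk 31, set 3) → MISS  vc=[11, 7, 15]

MISSES = 5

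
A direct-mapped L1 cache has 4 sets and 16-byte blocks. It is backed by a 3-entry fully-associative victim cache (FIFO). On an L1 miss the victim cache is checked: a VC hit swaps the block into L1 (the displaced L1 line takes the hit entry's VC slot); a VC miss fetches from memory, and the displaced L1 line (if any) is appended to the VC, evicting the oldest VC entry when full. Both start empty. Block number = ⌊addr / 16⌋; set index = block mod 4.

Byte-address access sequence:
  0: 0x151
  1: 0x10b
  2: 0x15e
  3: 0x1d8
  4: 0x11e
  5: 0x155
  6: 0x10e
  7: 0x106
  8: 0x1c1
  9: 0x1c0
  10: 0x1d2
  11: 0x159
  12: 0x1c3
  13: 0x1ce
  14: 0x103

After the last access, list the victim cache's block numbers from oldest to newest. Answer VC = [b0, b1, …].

VC = [17, 29, 28]

  [0] addr=0x151 blk=21 s=1: MISS | VC []
  [1] addr=0x10b blk=16 s=0: MISS | VC []
  [2] addr=0x15e blk=21 s=1: L1-HIT | VC []
  [3] addr=0x1d8 blk=29 s=1: MISS | VC [21]
  [4] addr=0x11e blk=17 s=1: MISS | VC [21, 29]
  [5] addr=0x155 blk=21 s=1: VC-HIT | VC [17, 29]
  [6] addr=0x10e blk=16 s=0: L1-HIT | VC [17, 29]
  [7] addr=0x106 blk=16 s=0: L1-HIT | VC [17, 29]
  [8] addr=0x1c1 blk=28 s=0: MISS | VC [17, 29, 16]
  [9] addr=0x1c0 blk=28 s=0: L1-HIT | VC [17, 29, 16]
  [10] addr=0x1d2 blk=29 s=1: VC-HIT | VC [17, 21, 16]
  [11] addr=0x159 blk=21 s=1: VC-HIT | VC [17, 29, 16]
  [12] addr=0x1c3 blk=28 s=0: L1-HIT | VC [17, 29, 16]
  [13] addr=0x1ce blk=28 s=0: L1-HIT | VC [17, 29, 16]
  [14] addr=0x103 blk=16 s=0: VC-HIT | VC [17, 29, 28]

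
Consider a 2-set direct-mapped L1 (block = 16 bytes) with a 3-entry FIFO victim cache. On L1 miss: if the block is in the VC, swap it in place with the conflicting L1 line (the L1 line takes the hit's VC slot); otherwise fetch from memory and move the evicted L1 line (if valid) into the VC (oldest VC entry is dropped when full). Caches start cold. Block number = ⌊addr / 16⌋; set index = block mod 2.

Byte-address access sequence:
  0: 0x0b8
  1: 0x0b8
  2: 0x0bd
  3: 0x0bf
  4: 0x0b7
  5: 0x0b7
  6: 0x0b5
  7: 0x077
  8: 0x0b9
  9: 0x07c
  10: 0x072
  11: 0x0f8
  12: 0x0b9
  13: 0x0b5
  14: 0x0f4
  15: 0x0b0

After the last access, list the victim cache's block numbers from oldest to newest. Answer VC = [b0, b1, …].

VC = [15, 7]

0: 0xb8 (blk 11, set 1) → MISS  vc=[]
1: 0xb8 (blk 11, set 1) → L1-HIT  vc=[]
2: 0xbd (blk 11, set 1) → L1-HIT  vc=[]
3: 0xbf (blk 11, set 1) → L1-HIT  vc=[]
4: 0xb7 (blk 11, set 1) → L1-HIT  vc=[]
5: 0xb7 (blk 11, set 1) → L1-HIT  vc=[]
6: 0xb5 (blk 11, set 1) → L1-HIT  vc=[]
7: 0x77 (blk 7, set 1) → MISS  vc=[11]
8: 0xb9 (blk 11, set 1) → VC-HIT  vc=[7]
9: 0x7c (blk 7, set 1) → VC-HIT  vc=[11]
10: 0x72 (blk 7, set 1) → L1-HIT  vc=[11]
11: 0xf8 (blk 15, set 1) → MISS  vc=[11, 7]
12: 0xb9 (blk 11, set 1) → VC-HIT  vc=[15, 7]
13: 0xb5 (blk 11, set 1) → L1-HIT  vc=[15, 7]
14: 0xf4 (blk 15, set 1) → VC-HIT  vc=[11, 7]
15: 0xb0 (blk 11, set 1) → VC-HIT  vc=[15, 7]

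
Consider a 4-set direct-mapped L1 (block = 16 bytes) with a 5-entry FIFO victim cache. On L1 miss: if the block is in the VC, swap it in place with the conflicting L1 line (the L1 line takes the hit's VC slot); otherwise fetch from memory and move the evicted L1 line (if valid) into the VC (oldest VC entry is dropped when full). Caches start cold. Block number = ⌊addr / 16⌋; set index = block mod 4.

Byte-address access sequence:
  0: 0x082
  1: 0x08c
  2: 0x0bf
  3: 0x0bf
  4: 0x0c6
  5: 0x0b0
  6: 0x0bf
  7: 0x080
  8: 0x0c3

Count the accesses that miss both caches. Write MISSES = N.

  [0] addr=0x82 blk=8 s=0: MISS | VC []
  [1] addr=0x8c blk=8 s=0: L1-HIT | VC []
  [2] addr=0xbf blk=11 s=3: MISS | VC []
  [3] addr=0xbf blk=11 s=3: L1-HIT | VC []
  [4] addr=0xc6 blk=12 s=0: MISS | VC [8]
  [5] addr=0xb0 blk=11 s=3: L1-HIT | VC [8]
  [6] addr=0xbf blk=11 s=3: L1-HIT | VC [8]
  [7] addr=0x80 blk=8 s=0: VC-HIT | VC [12]
  [8] addr=0xc3 blk=12 s=0: VC-HIT | VC [8]

MISSES = 3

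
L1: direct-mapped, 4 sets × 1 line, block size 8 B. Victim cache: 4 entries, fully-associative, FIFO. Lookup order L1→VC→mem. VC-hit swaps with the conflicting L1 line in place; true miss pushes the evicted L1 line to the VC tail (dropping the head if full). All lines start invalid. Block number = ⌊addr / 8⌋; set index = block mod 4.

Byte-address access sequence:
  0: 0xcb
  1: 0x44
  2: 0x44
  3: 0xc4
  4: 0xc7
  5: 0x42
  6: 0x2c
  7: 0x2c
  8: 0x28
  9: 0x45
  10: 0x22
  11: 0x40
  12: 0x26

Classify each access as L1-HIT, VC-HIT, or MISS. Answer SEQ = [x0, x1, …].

SEQ = [MISS, MISS, L1-HIT, MISS, L1-HIT, VC-HIT, MISS, L1-HIT, L1-HIT, L1-HIT, MISS, VC-HIT, VC-HIT]

#0 0xcb→b25/s1 MISS; vc=[]
#1 0x44→b8/s0 MISS; vc=[]
#2 0x44→b8/s0 L1-HIT; vc=[]
#3 0xc4→b24/s0 MISS; vc=[8]
#4 0xc7→b24/s0 L1-HIT; vc=[8]
#5 0x42→b8/s0 VC-HIT; vc=[24]
#6 0x2c→b5/s1 MISS; vc=[24,25]
#7 0x2c→b5/s1 L1-HIT; vc=[24,25]
#8 0x28→b5/s1 L1-HIT; vc=[24,25]
#9 0x45→b8/s0 L1-HIT; vc=[24,25]
#10 0x22→b4/s0 MISS; vc=[24,25,8]
#11 0x40→b8/s0 VC-HIT; vc=[24,25,4]
#12 0x26→b4/s0 VC-HIT; vc=[24,25,8]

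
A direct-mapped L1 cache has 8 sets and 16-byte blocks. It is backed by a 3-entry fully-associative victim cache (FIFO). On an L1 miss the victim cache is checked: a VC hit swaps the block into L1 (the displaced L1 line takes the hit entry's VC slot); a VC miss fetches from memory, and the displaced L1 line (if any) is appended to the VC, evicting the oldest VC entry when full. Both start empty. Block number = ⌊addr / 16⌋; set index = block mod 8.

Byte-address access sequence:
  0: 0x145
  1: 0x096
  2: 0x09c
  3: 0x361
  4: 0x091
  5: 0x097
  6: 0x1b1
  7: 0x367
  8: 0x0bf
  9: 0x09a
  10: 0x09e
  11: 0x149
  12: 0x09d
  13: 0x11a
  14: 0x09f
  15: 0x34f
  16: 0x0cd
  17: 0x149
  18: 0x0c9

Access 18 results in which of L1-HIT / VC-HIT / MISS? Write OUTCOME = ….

  [0] addr=0x145 blk=20 s=4: MISS | VC []
  [1] addr=0x96 blk=9 s=1: MISS | VC []
  [2] addr=0x9c blk=9 s=1: L1-HIT | VC []
  [3] addr=0x361 blk=54 s=6: MISS | VC []
  [4] addr=0x91 blk=9 s=1: L1-HIT | VC []
  [5] addr=0x97 blk=9 s=1: L1-HIT | VC []
  [6] addr=0x1b1 blk=27 s=3: MISS | VC []
  [7] addr=0x367 blk=54 s=6: L1-HIT | VC []
  [8] addr=0xbf blk=11 s=3: MISS | VC [27]
  [9] addr=0x9a blk=9 s=1: L1-HIT | VC [27]
  [10] addr=0x9e blk=9 s=1: L1-HIT | VC [27]
  [11] addr=0x149 blk=20 s=4: L1-HIT | VC [27]
  [12] addr=0x9d blk=9 s=1: L1-HIT | VC [27]
  [13] addr=0x11a blk=17 s=1: MISS | VC [27, 9]
  [14] addr=0x9f blk=9 s=1: VC-HIT | VC [27, 17]
  [15] addr=0x34f blk=52 s=4: MISS | VC [27, 17, 20]
  [16] addr=0xcd blk=12 s=4: MISS | VC [17, 20, 52]
  [17] addr=0x149 blk=20 s=4: VC-HIT | VC [17, 12, 52]
  [18] addr=0xc9 blk=12 s=4: VC-HIT | VC [17, 20, 52]

OUTCOME = VC-HIT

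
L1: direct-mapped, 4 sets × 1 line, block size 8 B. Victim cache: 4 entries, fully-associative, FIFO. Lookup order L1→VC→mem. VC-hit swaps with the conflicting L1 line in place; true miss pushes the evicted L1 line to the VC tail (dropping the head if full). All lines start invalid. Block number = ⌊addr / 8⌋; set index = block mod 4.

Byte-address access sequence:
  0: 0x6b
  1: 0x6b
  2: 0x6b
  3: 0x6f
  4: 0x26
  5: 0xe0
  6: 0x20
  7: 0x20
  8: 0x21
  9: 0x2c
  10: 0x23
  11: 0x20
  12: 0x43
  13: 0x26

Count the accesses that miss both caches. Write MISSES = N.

0: 0x6b (blk 13, set 1) → MISS  vc=[]
1: 0x6b (blk 13, set 1) → L1-HIT  vc=[]
2: 0x6b (blk 13, set 1) → L1-HIT  vc=[]
3: 0x6f (blk 13, set 1) → L1-HIT  vc=[]
4: 0x26 (blk 4, set 0) → MISS  vc=[]
5: 0xe0 (blk 28, set 0) → MISS  vc=[4]
6: 0x20 (blk 4, set 0) → VC-HIT  vc=[28]
7: 0x20 (blk 4, set 0) → L1-HIT  vc=[28]
8: 0x21 (blk 4, set 0) → L1-HIT  vc=[28]
9: 0x2c (blk 5, set 1) → MISS  vc=[28, 13]
10: 0x23 (blk 4, set 0) → L1-HIT  vc=[28, 13]
11: 0x20 (blk 4, set 0) → L1-HIT  vc=[28, 13]
12: 0x43 (blk 8, set 0) → MISS  vc=[28, 13, 4]
13: 0x26 (blk 4, set 0) → VC-HIT  vc=[28, 13, 8]

MISSES = 5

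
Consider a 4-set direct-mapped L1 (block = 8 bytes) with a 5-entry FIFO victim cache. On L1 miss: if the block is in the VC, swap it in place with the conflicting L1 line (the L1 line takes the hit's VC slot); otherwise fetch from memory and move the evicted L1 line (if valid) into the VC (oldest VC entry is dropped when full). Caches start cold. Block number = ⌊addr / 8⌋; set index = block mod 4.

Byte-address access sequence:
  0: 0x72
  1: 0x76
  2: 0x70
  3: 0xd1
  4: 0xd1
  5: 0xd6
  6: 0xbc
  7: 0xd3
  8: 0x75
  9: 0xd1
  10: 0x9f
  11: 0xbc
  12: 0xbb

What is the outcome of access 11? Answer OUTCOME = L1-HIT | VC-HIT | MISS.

0: 0x72 (blk 14, set 2) → MISS  vc=[]
1: 0x76 (blk 14, set 2) → L1-HIT  vc=[]
2: 0x70 (blk 14, set 2) → L1-HIT  vc=[]
3: 0xd1 (blk 26, set 2) → MISS  vc=[14]
4: 0xd1 (blk 26, set 2) → L1-HIT  vc=[14]
5: 0xd6 (blk 26, set 2) → L1-HIT  vc=[14]
6: 0xbc (blk 23, set 3) → MISS  vc=[14]
7: 0xd3 (blk 26, set 2) → L1-HIT  vc=[14]
8: 0x75 (blk 14, set 2) → VC-HIT  vc=[26]
9: 0xd1 (blk 26, set 2) → VC-HIT  vc=[14]
10: 0x9f (blk 19, set 3) → MISS  vc=[14, 23]
11: 0xbc (blk 23, set 3) → VC-HIT  vc=[14, 19]
12: 0xbb (blk 23, set 3) → L1-HIT  vc=[14, 19]

OUTCOME = VC-HIT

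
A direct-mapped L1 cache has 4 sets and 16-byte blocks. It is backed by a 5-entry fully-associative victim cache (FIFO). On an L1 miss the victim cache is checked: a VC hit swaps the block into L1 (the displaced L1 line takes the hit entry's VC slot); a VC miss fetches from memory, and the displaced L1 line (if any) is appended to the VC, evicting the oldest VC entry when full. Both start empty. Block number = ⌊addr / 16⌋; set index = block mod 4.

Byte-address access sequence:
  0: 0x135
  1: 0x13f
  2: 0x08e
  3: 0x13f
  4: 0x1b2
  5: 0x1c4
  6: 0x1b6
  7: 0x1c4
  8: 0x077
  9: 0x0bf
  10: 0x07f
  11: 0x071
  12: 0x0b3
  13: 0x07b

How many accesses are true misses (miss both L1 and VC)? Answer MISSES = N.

#0 0x135→b19/s3 MISS; vc=[]
#1 0x13f→b19/s3 L1-HIT; vc=[]
#2 0x8e→b8/s0 MISS; vc=[]
#3 0x13f→b19/s3 L1-HIT; vc=[]
#4 0x1b2→b27/s3 MISS; vc=[19]
#5 0x1c4→b28/s0 MISS; vc=[19,8]
#6 0x1b6→b27/s3 L1-HIT; vc=[19,8]
#7 0x1c4→b28/s0 L1-HIT; vc=[19,8]
#8 0x77→b7/s3 MISS; vc=[19,8,27]
#9 0xbf→b11/s3 MISS; vc=[19,8,27,7]
#10 0x7f→b7/s3 VC-HIT; vc=[19,8,27,11]
#11 0x71→b7/s3 L1-HIT; vc=[19,8,27,11]
#12 0xb3→b11/s3 VC-HIT; vc=[19,8,27,7]
#13 0x7b→b7/s3 VC-HIT; vc=[19,8,27,11]

MISSES = 6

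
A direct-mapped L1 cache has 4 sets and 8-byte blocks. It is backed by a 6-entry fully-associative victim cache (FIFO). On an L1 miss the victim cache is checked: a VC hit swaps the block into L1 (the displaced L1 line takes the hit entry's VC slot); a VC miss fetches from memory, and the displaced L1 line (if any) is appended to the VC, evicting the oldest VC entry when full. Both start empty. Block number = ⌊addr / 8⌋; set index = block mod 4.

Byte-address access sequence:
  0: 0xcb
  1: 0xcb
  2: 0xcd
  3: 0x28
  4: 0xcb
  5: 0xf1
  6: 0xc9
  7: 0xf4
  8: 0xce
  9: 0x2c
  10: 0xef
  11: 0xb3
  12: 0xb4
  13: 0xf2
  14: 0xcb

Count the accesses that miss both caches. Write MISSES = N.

  [0] addr=0xcb blk=25 s=1: MISS | VC []
  [1] addr=0xcb blk=25 s=1: L1-HIT | VC []
  [2] addr=0xcd blk=25 s=1: L1-HIT | VC []
  [3] addr=0x28 blk=5 s=1: MISS | VC [25]
  [4] addr=0xcb blk=25 s=1: VC-HIT | VC [5]
  [5] addr=0xf1 blk=30 s=2: MISS | VC [5]
  [6] addr=0xc9 blk=25 s=1: L1-HIT | VC [5]
  [7] addr=0xf4 blk=30 s=2: L1-HIT | VC [5]
  [8] addr=0xce blk=25 s=1: L1-HIT | VC [5]
  [9] addr=0x2c blk=5 s=1: VC-HIT | VC [25]
  [10] addr=0xef blk=29 s=1: MISS | VC [25, 5]
  [11] addr=0xb3 blk=22 s=2: MISS | VC [25, 5, 30]
  [12] addr=0xb4 blk=22 s=2: L1-HIT | VC [25, 5, 30]
  [13] addr=0xf2 blk=30 s=2: VC-HIT | VC [25, 5, 22]
  [14] addr=0xcb blk=25 s=1: VC-HIT | VC [29, 5, 22]

MISSES = 5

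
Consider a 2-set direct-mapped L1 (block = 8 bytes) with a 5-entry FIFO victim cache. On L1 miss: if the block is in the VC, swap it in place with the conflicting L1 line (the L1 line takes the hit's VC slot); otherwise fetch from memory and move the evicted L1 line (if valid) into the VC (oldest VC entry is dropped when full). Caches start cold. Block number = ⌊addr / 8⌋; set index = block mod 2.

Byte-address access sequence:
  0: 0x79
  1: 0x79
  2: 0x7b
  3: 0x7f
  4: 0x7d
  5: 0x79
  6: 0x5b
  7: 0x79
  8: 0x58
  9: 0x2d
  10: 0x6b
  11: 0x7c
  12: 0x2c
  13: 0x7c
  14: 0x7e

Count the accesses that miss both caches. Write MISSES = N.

MISSES = 4

0: 0x79 (blk 15, set 1) → MISS  vc=[]
1: 0x79 (blk 15, set 1) → L1-HIT  vc=[]
2: 0x7b (blk 15, set 1) → L1-HIT  vc=[]
3: 0x7f (blk 15, set 1) → L1-HIT  vc=[]
4: 0x7d (blk 15, set 1) → L1-HIT  vc=[]
5: 0x79 (blk 15, set 1) → L1-HIT  vc=[]
6: 0x5b (blk 11, set 1) → MISS  vc=[15]
7: 0x79 (blk 15, set 1) → VC-HIT  vc=[11]
8: 0x58 (blk 11, set 1) → VC-HIT  vc=[15]
9: 0x2d (blk 5, set 1) → MISS  vc=[15, 11]
10: 0x6b (blk 13, set 1) → MISS  vc=[15, 11, 5]
11: 0x7c (blk 15, set 1) → VC-HIT  vc=[13, 11, 5]
12: 0x2c (blk 5, set 1) → VC-HIT  vc=[13, 11, 15]
13: 0x7c (blk 15, set 1) → VC-HIT  vc=[13, 11, 5]
14: 0x7e (blk 15, set 1) → L1-HIT  vc=[13, 11, 5]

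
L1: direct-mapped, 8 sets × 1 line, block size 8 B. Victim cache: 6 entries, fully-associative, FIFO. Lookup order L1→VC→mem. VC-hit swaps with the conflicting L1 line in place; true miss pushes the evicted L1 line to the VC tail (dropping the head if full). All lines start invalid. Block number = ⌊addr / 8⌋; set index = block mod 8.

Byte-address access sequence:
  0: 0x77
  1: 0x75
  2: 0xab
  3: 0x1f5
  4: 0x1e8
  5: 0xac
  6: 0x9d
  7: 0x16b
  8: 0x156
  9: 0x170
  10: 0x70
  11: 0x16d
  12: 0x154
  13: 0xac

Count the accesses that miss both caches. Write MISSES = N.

  [0] addr=0x77 blk=14 s=6: MISS | VC []
  [1] addr=0x75 blk=14 s=6: L1-HIT | VC []
  [2] addr=0xab blk=21 s=5: MISS | VC []
  [3] addr=0x1f5 blk=62 s=6: MISS | VC [14]
  [4] addr=0x1e8 blk=61 s=5: MISS | VC [14, 21]
  [5] addr=0xac blk=21 s=5: VC-HIT | VC [14, 61]
  [6] addr=0x9d blk=19 s=3: MISS | VC [14, 61]
  [7] addr=0x16b blk=45 s=5: MISS | VC [14, 61, 21]
  [8] addr=0x156 blk=42 s=2: MISS | VC [14, 61, 21]
  [9] addr=0x170 blk=46 s=6: MISS | VC [14, 61, 21, 62]
  [10] addr=0x70 blk=14 s=6: VC-HIT | VC [46, 61, 21, 62]
  [11] addr=0x16d blk=45 s=5: L1-HIT | VC [46, 61, 21, 62]
  [12] addr=0x154 blk=42 s=2: L1-HIT | VC [46, 61, 21, 62]
  [13] addr=0xac blk=21 s=5: VC-HIT | VC [46, 61, 45, 62]

MISSES = 8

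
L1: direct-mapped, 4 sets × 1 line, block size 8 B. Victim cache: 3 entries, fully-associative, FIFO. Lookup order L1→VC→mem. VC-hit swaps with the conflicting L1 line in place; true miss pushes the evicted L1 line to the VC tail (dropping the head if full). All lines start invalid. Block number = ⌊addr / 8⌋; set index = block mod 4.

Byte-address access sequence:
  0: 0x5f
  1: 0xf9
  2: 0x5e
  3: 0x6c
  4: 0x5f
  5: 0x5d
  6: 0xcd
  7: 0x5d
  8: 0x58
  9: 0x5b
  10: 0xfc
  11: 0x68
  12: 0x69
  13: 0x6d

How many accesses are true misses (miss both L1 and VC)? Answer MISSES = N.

MISSES = 4

0: 0x5f (blk 11, set 3) → MISS  vc=[]
1: 0xf9 (blk 31, set 3) → MISS  vc=[11]
2: 0x5e (blk 11, set 3) → VC-HIT  vc=[31]
3: 0x6c (blk 13, set 1) → MISS  vc=[31]
4: 0x5f (blk 11, set 3) → L1-HIT  vc=[31]
5: 0x5d (blk 11, set 3) → L1-HIT  vc=[31]
6: 0xcd (blk 25, set 1) → MISS  vc=[31, 13]
7: 0x5d (blk 11, set 3) → L1-HIT  vc=[31, 13]
8: 0x58 (blk 11, set 3) → L1-HIT  vc=[31, 13]
9: 0x5b (blk 11, set 3) → L1-HIT  vc=[31, 13]
10: 0xfc (blk 31, set 3) → VC-HIT  vc=[11, 13]
11: 0x68 (blk 13, set 1) → VC-HIT  vc=[11, 25]
12: 0x69 (blk 13, set 1) → L1-HIT  vc=[11, 25]
13: 0x6d (blk 13, set 1) → L1-HIT  vc=[11, 25]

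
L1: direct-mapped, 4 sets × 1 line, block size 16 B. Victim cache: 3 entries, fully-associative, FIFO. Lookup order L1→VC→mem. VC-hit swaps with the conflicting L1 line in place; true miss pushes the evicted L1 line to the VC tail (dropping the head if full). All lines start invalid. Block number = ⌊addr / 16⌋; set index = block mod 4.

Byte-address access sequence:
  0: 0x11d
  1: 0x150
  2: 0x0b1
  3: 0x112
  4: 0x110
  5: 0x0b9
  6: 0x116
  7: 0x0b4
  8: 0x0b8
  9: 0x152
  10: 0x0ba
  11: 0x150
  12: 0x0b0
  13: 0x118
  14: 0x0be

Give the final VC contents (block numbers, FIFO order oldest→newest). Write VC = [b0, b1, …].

  [0] addr=0x11d blk=17 s=1: MISS | VC []
  [1] addr=0x150 blk=21 s=1: MISS | VC [17]
  [2] addr=0xb1 blk=11 s=3: MISS | VC [17]
  [3] addr=0x112 blk=17 s=1: VC-HIT | VC [21]
  [4] addr=0x110 blk=17 s=1: L1-HIT | VC [21]
  [5] addr=0xb9 blk=11 s=3: L1-HIT | VC [21]
  [6] addr=0x116 blk=17 s=1: L1-HIT | VC [21]
  [7] addr=0xb4 blk=11 s=3: L1-HIT | VC [21]
  [8] addr=0xb8 blk=11 s=3: L1-HIT | VC [21]
  [9] addr=0x152 blk=21 s=1: VC-HIT | VC [17]
  [10] addr=0xba blk=11 s=3: L1-HIT | VC [17]
  [11] addr=0x150 blk=21 s=1: L1-HIT | VC [17]
  [12] addr=0xb0 blk=11 s=3: L1-HIT | VC [17]
  [13] addr=0x118 blk=17 s=1: VC-HIT | VC [21]
  [14] addr=0xbe blk=11 s=3: L1-HIT | VC [21]

VC = [21]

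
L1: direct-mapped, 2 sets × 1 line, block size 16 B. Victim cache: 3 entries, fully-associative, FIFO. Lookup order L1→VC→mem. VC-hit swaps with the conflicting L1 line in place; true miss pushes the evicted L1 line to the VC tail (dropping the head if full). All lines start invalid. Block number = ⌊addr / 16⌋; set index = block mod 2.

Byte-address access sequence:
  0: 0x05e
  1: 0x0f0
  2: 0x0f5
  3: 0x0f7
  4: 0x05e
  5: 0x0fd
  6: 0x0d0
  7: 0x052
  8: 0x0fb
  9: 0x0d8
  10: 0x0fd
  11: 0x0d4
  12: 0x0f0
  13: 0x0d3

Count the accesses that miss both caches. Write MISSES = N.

#0 0x5e→b5/s1 MISS; vc=[]
#1 0xf0→b15/s1 MISS; vc=[5]
#2 0xf5→b15/s1 L1-HIT; vc=[5]
#3 0xf7→b15/s1 L1-HIT; vc=[5]
#4 0x5e→b5/s1 VC-HIT; vc=[15]
#5 0xfd→b15/s1 VC-HIT; vc=[5]
#6 0xd0→b13/s1 MISS; vc=[5,15]
#7 0x52→b5/s1 VC-HIT; vc=[13,15]
#8 0xfb→b15/s1 VC-HIT; vc=[13,5]
#9 0xd8→b13/s1 VC-HIT; vc=[15,5]
#10 0xfd→b15/s1 VC-HIT; vc=[13,5]
#11 0xd4→b13/s1 VC-HIT; vc=[15,5]
#12 0xf0→b15/s1 VC-HIT; vc=[13,5]
#13 0xd3→b13/s1 VC-HIT; vc=[15,5]

MISSES = 3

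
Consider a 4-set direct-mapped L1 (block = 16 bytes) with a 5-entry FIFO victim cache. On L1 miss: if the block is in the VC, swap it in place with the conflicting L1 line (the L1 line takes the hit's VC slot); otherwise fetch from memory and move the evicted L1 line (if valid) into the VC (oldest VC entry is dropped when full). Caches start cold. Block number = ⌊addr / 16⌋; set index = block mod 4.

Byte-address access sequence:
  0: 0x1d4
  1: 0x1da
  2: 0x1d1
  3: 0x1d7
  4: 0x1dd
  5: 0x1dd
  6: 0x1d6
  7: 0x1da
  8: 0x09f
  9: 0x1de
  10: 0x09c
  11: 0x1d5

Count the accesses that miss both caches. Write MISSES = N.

MISSES = 2

#0 0x1d4→b29/s1 MISS; vc=[]
#1 0x1da→b29/s1 L1-HIT; vc=[]
#2 0x1d1→b29/s1 L1-HIT; vc=[]
#3 0x1d7→b29/s1 L1-HIT; vc=[]
#4 0x1dd→b29/s1 L1-HIT; vc=[]
#5 0x1dd→b29/s1 L1-HIT; vc=[]
#6 0x1d6→b29/s1 L1-HIT; vc=[]
#7 0x1da→b29/s1 L1-HIT; vc=[]
#8 0x9f→b9/s1 MISS; vc=[29]
#9 0x1de→b29/s1 VC-HIT; vc=[9]
#10 0x9c→b9/s1 VC-HIT; vc=[29]
#11 0x1d5→b29/s1 VC-HIT; vc=[9]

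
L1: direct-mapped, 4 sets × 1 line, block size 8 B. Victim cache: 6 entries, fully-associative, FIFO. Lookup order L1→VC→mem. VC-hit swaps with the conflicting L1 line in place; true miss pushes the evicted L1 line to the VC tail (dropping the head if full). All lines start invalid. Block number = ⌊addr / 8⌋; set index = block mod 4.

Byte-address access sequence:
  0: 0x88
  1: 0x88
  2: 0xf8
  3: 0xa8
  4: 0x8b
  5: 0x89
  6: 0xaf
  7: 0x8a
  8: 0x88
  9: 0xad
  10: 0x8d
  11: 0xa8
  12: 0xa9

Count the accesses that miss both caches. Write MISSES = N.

#0 0x88→b17/s1 MISS; vc=[]
#1 0x88→b17/s1 L1-HIT; vc=[]
#2 0xf8→b31/s3 MISS; vc=[]
#3 0xa8→b21/s1 MISS; vc=[17]
#4 0x8b→b17/s1 VC-HIT; vc=[21]
#5 0x89→b17/s1 L1-HIT; vc=[21]
#6 0xaf→b21/s1 VC-HIT; vc=[17]
#7 0x8a→b17/s1 VC-HIT; vc=[21]
#8 0x88→b17/s1 L1-HIT; vc=[21]
#9 0xad→b21/s1 VC-HIT; vc=[17]
#10 0x8d→b17/s1 VC-HIT; vc=[21]
#11 0xa8→b21/s1 VC-HIT; vc=[17]
#12 0xa9→b21/s1 L1-HIT; vc=[17]

MISSES = 3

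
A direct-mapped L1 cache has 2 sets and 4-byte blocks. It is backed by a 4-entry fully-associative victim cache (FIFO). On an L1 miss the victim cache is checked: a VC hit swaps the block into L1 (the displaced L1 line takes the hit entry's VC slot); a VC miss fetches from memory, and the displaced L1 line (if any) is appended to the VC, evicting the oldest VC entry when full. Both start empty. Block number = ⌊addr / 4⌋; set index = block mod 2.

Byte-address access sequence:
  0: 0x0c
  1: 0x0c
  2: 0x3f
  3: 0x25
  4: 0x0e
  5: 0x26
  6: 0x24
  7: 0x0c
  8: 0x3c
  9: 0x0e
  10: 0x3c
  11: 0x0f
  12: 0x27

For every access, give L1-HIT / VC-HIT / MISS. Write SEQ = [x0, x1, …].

0: 0xc (blk 3, set 1) → MISS  vc=[]
1: 0xc (blk 3, set 1) → L1-HIT  vc=[]
2: 0x3f (blk 15, set 1) → MISS  vc=[3]
3: 0x25 (blk 9, set 1) → MISS  vc=[3, 15]
4: 0xe (blk 3, set 1) → VC-HIT  vc=[9, 15]
5: 0x26 (blk 9, set 1) → VC-HIT  vc=[3, 15]
6: 0x24 (blk 9, set 1) → L1-HIT  vc=[3, 15]
7: 0xc (blk 3, set 1) → VC-HIT  vc=[9, 15]
8: 0x3c (blk 15, set 1) → VC-HIT  vc=[9, 3]
9: 0xe (blk 3, set 1) → VC-HIT  vc=[9, 15]
10: 0x3c (blk 15, set 1) → VC-HIT  vc=[9, 3]
11: 0xf (blk 3, set 1) → VC-HIT  vc=[9, 15]
12: 0x27 (blk 9, set 1) → VC-HIT  vc=[3, 15]

SEQ = [MISS, L1-HIT, MISS, MISS, VC-HIT, VC-HIT, L1-HIT, VC-HIT, VC-HIT, VC-HIT, VC-HIT, VC-HIT, VC-HIT]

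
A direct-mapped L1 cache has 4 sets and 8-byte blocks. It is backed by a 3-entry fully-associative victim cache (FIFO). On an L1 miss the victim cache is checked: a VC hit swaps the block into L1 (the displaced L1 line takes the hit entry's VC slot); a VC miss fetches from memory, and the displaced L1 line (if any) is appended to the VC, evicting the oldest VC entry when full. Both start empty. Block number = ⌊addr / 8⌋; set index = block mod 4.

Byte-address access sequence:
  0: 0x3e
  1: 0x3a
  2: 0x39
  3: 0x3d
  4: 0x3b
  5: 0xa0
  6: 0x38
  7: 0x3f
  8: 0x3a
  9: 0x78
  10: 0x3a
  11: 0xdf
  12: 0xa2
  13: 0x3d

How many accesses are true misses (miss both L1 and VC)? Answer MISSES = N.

MISSES = 4

0: 0x3e (blk 7, set 3) → MISS  vc=[]
1: 0x3a (blk 7, set 3) → L1-HIT  vc=[]
2: 0x39 (blk 7, set 3) → L1-HIT  vc=[]
3: 0x3d (blk 7, set 3) → L1-HIT  vc=[]
4: 0x3b (blk 7, set 3) → L1-HIT  vc=[]
5: 0xa0 (blk 20, set 0) → MISS  vc=[]
6: 0x38 (blk 7, set 3) → L1-HIT  vc=[]
7: 0x3f (blk 7, set 3) → L1-HIT  vc=[]
8: 0x3a (blk 7, set 3) → L1-HIT  vc=[]
9: 0x78 (blk 15, set 3) → MISS  vc=[7]
10: 0x3a (blk 7, set 3) → VC-HIT  vc=[15]
11: 0xdf (blk 27, set 3) → MISS  vc=[15, 7]
12: 0xa2 (blk 20, set 0) → L1-HIT  vc=[15, 7]
13: 0x3d (blk 7, set 3) → VC-HIT  vc=[15, 27]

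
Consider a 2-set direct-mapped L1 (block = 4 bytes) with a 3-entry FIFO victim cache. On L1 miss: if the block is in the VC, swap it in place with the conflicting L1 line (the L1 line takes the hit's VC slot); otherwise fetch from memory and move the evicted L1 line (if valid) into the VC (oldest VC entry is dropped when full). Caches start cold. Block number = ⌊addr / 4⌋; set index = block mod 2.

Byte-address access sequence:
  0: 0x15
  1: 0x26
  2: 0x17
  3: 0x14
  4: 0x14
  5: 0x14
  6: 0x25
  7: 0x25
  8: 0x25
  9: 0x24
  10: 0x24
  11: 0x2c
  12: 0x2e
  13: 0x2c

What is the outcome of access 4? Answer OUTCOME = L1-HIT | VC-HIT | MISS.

OUTCOME = L1-HIT

  [0] addr=0x15 blk=5 s=1: MISS | VC []
  [1] addr=0x26 blk=9 s=1: MISS | VC [5]
  [2] addr=0x17 blk=5 s=1: VC-HIT | VC [9]
  [3] addr=0x14 blk=5 s=1: L1-HIT | VC [9]
  [4] addr=0x14 blk=5 s=1: L1-HIT | VC [9]
  [5] addr=0x14 blk=5 s=1: L1-HIT | VC [9]
  [6] addr=0x25 blk=9 s=1: VC-HIT | VC [5]
  [7] addr=0x25 blk=9 s=1: L1-HIT | VC [5]
  [8] addr=0x25 blk=9 s=1: L1-HIT | VC [5]
  [9] addr=0x24 blk=9 s=1: L1-HIT | VC [5]
  [10] addr=0x24 blk=9 s=1: L1-HIT | VC [5]
  [11] addr=0x2c blk=11 s=1: MISS | VC [5, 9]
  [12] addr=0x2e blk=11 s=1: L1-HIT | VC [5, 9]
  [13] addr=0x2c blk=11 s=1: L1-HIT | VC [5, 9]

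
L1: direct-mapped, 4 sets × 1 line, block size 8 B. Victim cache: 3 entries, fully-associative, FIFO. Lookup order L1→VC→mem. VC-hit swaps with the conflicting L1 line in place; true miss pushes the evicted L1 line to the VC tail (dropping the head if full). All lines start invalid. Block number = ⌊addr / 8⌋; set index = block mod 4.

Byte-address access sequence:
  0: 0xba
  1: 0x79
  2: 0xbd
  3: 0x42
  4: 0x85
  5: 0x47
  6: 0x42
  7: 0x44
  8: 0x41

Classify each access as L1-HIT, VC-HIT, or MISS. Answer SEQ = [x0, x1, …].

#0 0xba→b23/s3 MISS; vc=[]
#1 0x79→b15/s3 MISS; vc=[23]
#2 0xbd→b23/s3 VC-HIT; vc=[15]
#3 0x42→b8/s0 MISS; vc=[15]
#4 0x85→b16/s0 MISS; vc=[15,8]
#5 0x47→b8/s0 VC-HIT; vc=[15,16]
#6 0x42→b8/s0 L1-HIT; vc=[15,16]
#7 0x44→b8/s0 L1-HIT; vc=[15,16]
#8 0x41→b8/s0 L1-HIT; vc=[15,16]

SEQ = [MISS, MISS, VC-HIT, MISS, MISS, VC-HIT, L1-HIT, L1-HIT, L1-HIT]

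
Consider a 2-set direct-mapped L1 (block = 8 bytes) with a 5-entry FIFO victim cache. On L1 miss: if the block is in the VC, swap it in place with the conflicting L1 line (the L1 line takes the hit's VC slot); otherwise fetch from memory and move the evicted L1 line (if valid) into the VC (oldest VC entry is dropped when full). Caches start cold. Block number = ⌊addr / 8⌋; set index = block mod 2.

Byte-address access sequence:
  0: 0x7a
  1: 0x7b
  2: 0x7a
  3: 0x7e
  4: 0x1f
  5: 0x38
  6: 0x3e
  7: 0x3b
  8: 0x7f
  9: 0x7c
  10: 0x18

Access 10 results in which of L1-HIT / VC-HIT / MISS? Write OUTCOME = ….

0: 0x7a (blk 15, set 1) → MISS  vc=[]
1: 0x7b (blk 15, set 1) → L1-HIT  vc=[]
2: 0x7a (blk 15, set 1) → L1-HIT  vc=[]
3: 0x7e (blk 15, set 1) → L1-HIT  vc=[]
4: 0x1f (blk 3, set 1) → MISS  vc=[15]
5: 0x38 (blk 7, set 1) → MISS  vc=[15, 3]
6: 0x3e (blk 7, set 1) → L1-HIT  vc=[15, 3]
7: 0x3b (blk 7, set 1) → L1-HIT  vc=[15, 3]
8: 0x7f (blk 15, set 1) → VC-HIT  vc=[7, 3]
9: 0x7c (blk 15, set 1) → L1-HIT  vc=[7, 3]
10: 0x18 (blk 3, set 1) → VC-HIT  vc=[7, 15]

OUTCOME = VC-HIT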